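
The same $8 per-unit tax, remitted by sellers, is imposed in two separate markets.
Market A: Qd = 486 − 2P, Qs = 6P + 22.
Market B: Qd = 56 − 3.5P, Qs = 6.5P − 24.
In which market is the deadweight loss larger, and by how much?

Market B, by $24.8.

Market A: pre-tax P* = $58, Q* = 370; post-tax Q = 358; deadweight loss = $48.
Market B: pre-tax P* = $8, Q* = 28; post-tax Q = 9.8; deadweight loss = $72.8.
Difference: $48 vs $72.8 → market B is larger by $24.8.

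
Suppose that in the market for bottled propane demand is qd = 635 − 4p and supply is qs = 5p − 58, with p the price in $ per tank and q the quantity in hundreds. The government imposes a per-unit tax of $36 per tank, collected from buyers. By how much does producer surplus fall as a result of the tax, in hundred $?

Without the tax, 635 − 4p = 5p − 58 gives 9p = 693, so p* = $77 and q* = 327.
With the tax collected from buyers, demand (in seller-price terms) shifts: qd = 635 − 4(p + 36).
Solving gives q = 247 with buyers paying $97 and producers receiving $61 (the $36 wedge).
ΔPS is the trapezoid between Q = 247 and Q = 327 of height $16: ½ · (327 + 247) · 16 = $4592.

Producer surplus falls by $4592 hundred.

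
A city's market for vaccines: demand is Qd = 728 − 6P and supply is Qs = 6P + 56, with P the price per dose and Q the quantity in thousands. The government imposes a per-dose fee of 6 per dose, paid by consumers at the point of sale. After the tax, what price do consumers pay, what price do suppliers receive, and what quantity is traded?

Consumers pay 59; suppliers receive 53; quantity = 374.

Without the tax, 728 − 6P = 6P + 56 gives 12P = 672, so P* = 56 and Q* = 392.
With the tax collected from consumers, demand (in seller-price terms) shifts: Qd = 728 − 6(P + 6).
Solving gives Q = 374 with consumers paying 59 and suppliers receiving 53 (the 6 wedge).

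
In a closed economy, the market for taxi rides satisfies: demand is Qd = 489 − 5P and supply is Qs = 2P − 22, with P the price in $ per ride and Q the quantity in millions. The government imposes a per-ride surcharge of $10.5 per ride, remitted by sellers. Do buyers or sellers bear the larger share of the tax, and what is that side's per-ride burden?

Without the tax, 489 − 5P = 2P − 22 gives 7P = 511, so P* = $73 and Q* = 124.
With the tax collected from sellers, supply shifts: Qs = 2(P − 10.5) − 22.
Solving gives Q = 109 with buyers paying $76 and sellers receiving $65.5 (the $10.5 wedge).
Per-ride burden: buyers $3, sellers $7.5.
Sellers take the larger share because supply is less price-elastic here (demand slope 5 vs supply slope 2).
The less price-elastic side of the market bears the larger share of a per-unit tax.

Sellers bear the larger share: $7.5 per ride.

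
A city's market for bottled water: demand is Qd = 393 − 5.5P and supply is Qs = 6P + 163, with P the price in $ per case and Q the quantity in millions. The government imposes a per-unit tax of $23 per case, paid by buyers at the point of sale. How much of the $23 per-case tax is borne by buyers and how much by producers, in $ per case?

Buyers bear $12 per case; producers bear $11 per case.

Before the tax: set 393 − 5.5P = 6P + 163 → P* = $20, Q* = 283.
With the tax collected from buyers, demand (in seller-price terms) shifts: Qd = 393 − 5.5(P + 23).
New equilibrium: buyers pay $32, producers receive $9, Q = 217. (Wedge: Pb − Ps = 23.)
Burden on buyers: $12; on producers: $11. (They sum to $23.)
The less price-elastic side of the market bears the larger share of a per-unit tax.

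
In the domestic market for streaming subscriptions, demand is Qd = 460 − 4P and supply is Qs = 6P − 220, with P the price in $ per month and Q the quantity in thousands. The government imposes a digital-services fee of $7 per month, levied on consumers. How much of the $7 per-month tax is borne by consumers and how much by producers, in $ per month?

Without the tax, 460 − 4P = 6P − 220 gives 10P = 680, so P* = $68 and Q* = 188.
With the tax collected from consumers, demand (in seller-price terms) shifts: Qd = 460 − 4(P + 7).
Solving gives Q = 171.2 with consumers paying $72.2 and producers receiving $65.2 (the $7 wedge).
Burden on consumers: $4.2; on producers: $2.8. (They sum to $7.)

Consumers bear $4.2 per month; producers bear $2.8 per month.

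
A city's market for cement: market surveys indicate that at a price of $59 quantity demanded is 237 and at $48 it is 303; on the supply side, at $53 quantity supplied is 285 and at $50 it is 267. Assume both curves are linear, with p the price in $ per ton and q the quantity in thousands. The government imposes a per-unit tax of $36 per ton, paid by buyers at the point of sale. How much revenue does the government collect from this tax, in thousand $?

Demand slope: (303 − 237)/(48 − 59) = -6, so qd = 591 − 6p.
Supply slope: (267 − 285)/(50 − 53) = 6, so qs = 6p − 33.
Before the tax: set 591 − 6p = 6p − 33 → p* = $52, q* = 279.
With the tax collected from buyers, demand (in seller-price terms) shifts: qd = 591 − 6(p + 36).
Solving gives q = 171 with buyers paying $70 and sellers receiving $34 (the $36 wedge).
Revenue = t · Q = 36 · 171 = $6156.

Tax revenue = $6156 thousand.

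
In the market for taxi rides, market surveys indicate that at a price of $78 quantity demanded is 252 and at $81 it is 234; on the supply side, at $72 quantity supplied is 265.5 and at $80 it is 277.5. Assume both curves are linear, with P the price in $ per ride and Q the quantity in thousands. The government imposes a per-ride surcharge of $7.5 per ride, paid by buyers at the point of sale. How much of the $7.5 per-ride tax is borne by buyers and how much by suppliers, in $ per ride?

Buyers bear $1.5 per ride; suppliers bear $6 per ride.

Demand slope: (234 − 252)/(81 − 78) = -6, so Qd = 720 − 6P.
Supply slope: (277.5 − 265.5)/(80 − 72) = 1.5, so Qs = 1.5P + 157.5.
Without the tax, 720 − 6P = 1.5P + 157.5 gives 7.5P = 562.5, so P* = $75 and Q* = 270.
With the tax collected from buyers, demand (in seller-price terms) shifts: Qd = 720 − 6(P + 7.5).
Solving gives Q = 261 with buyers paying $76.5 and suppliers receiving $69 (the $7.5 wedge).
Burden on buyers: $1.5; on suppliers: $6. (They sum to $7.5.)
The less price-elastic side of the market bears the larger share of a per-unit tax.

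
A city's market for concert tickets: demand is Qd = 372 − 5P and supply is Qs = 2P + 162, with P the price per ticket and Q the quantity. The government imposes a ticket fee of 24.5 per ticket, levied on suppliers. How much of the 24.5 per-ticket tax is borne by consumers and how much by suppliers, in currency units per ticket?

Consumers bear 7 per ticket; suppliers bear 17.5 per ticket.

Without the tax, 372 − 5P = 2P + 162 gives 7P = 210, so P* = 30 and Q* = 222.
With the tax collected from suppliers, supply shifts: Qs = 2(P − 24.5) + 162.
New equilibrium: consumers pay 37, suppliers receive 12.5, Q = 187. (Wedge: Pb − Ps = 24.5.)
Burden on consumers: 7; on suppliers: 17.5. (They sum to 24.5.)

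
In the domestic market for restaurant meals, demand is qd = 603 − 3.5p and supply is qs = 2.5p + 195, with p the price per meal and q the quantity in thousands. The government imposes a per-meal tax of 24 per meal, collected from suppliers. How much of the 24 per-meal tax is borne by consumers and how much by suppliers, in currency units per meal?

Consumers bear 10 per meal; suppliers bear 14 per meal.

Before the tax: set 603 − 3.5p = 2.5p + 195 → p* = 68, q* = 365.
With the tax collected from suppliers, supply shifts: qs = 2.5(p − 24) + 195.
Solving gives q = 330 with consumers paying 78 and suppliers receiving 54 (the 24 wedge).
Burden on consumers: 10; on suppliers: 14. (They sum to 24.)
The less price-elastic side of the market bears the larger share of a per-unit tax.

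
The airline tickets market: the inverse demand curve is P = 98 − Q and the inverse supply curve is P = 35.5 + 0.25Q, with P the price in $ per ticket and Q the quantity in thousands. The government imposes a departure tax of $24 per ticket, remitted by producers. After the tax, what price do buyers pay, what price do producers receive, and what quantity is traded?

Rewrite in direct form: Qd = 98 − P and Qs = 4P − 142.
Before the tax: set 98 − P = 4P − 142 → P* = $48, Q* = 50.
With the tax collected from producers, supply shifts: Qs = 4(P − 24) − 142.
Solving gives Q = 30.8 with buyers paying $67.2 and producers receiving $43.2 (the $24 wedge).
The less price-elastic side of the market bears the larger share of a per-unit tax.

Buyers pay $67.2; producers receive $43.2; quantity = 30.8.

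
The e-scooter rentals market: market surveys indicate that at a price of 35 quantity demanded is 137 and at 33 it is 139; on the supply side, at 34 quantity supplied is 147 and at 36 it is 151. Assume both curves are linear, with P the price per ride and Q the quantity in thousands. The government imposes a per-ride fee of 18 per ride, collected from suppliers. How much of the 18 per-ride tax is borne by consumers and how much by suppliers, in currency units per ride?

Demand slope: (139 − 137)/(33 − 35) = -1, so Qd = 172 − P.
Supply slope: (151 − 147)/(36 − 34) = 2, so Qs = 2P + 79.
Without the tax, 172 − P = 2P + 79 gives 3P = 93, so P* = 31 and Q* = 141.
With the tax collected from suppliers, supply shifts: Qs = 2(P − 18) + 79.
Solving gives Q = 129 with consumers paying 43 and suppliers receiving 25 (the 18 wedge).
Burden on consumers: 12; on suppliers: 6. (They sum to 18.)
The less price-elastic side of the market bears the larger share of a per-unit tax.

Consumers bear 12 per ride; suppliers bear 6 per ride.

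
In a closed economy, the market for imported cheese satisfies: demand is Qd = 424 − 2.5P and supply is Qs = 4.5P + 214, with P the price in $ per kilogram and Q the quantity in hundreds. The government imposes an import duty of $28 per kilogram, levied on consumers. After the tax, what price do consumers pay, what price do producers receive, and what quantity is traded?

Before the tax: set 424 − 2.5P = 4.5P + 214 → P* = $30, Q* = 349.
With the tax collected from consumers, demand (in seller-price terms) shifts: Qd = 424 − 2.5(P + 28).
New equilibrium: consumers pay $48, producers receive $20, Q = 304. (Wedge: Pb − Ps = 28.)
The less price-elastic side of the market bears the larger share of a per-unit tax.

Consumers pay $48; producers receive $20; quantity = 304.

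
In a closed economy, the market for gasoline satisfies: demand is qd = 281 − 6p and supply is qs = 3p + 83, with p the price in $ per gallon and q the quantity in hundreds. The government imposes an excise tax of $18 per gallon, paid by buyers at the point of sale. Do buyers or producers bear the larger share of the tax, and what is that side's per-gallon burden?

Producers bear the larger share: $12 per gallon.

Before the tax: set 281 − 6p = 3p + 83 → p* = $22, q* = 149.
With the tax collected from buyers, demand (in seller-price terms) shifts: qd = 281 − 6(p + 18).
Solving gives q = 113 with buyers paying $28 and producers receiving $10 (the $18 wedge).
Per-gallon burden: buyers $6, producers $12.
Producers take the larger share because supply is less price-elastic here (demand slope 6 vs supply slope 3).
The less price-elastic side of the market bears the larger share of a per-unit tax.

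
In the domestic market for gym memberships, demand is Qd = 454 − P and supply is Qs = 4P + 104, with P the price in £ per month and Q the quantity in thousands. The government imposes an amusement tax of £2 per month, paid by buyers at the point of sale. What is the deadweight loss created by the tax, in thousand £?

Deadweight loss = £1.6 thousand.

Before the tax: set 454 − P = 4P + 104 → P* = £70, Q* = 384.
With the tax collected from buyers, demand (in seller-price terms) shifts: Qd = 454 − (P + 2).
Solving gives Q = 382.4 with buyers paying £71.6 and sellers receiving £69.6 (the £2 wedge).
Quantity falls by |ΔQ| = |384 − 382.4| = 1.6.
DWL = ½ · t · |ΔQ| = ½ · 2 · 1.6 = £1.6.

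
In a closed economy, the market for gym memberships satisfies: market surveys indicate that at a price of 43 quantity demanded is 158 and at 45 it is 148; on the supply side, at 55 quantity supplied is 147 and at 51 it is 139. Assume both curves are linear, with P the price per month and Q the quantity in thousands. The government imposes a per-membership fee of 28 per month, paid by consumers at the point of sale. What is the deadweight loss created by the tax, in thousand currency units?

Deadweight loss = 560 thousand.

Demand slope: (148 − 158)/(45 − 43) = -5, so Qd = 373 − 5P.
Supply slope: (139 − 147)/(51 − 55) = 2, so Qs = 2P + 37.
Without the tax, 373 − 5P = 2P + 37 gives 7P = 336, so P* = 48 and Q* = 133.
With the tax collected from consumers, demand (in seller-price terms) shifts: Qd = 373 − 5(P + 28).
Solving gives Q = 93 with consumers paying 56 and producers receiving 28 (the 28 wedge).
Quantity falls by |ΔQ| = |133 − 93| = 40.
DWL = ½ · t · |ΔQ| = ½ · 28 · 40 = 560.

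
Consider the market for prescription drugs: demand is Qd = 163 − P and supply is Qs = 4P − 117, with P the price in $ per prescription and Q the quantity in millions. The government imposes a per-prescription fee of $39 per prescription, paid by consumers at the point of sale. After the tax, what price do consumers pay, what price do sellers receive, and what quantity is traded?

Before the tax: set 163 − P = 4P − 117 → P* = $56, Q* = 107.
With the tax collected from consumers, demand (in seller-price terms) shifts: Qd = 163 − (P + 39).
New equilibrium: consumers pay $87.2, sellers receive $48.2, Q = 75.8. (Wedge: Pb − Ps = 39.)

Consumers pay $87.2; sellers receive $48.2; quantity = 75.8.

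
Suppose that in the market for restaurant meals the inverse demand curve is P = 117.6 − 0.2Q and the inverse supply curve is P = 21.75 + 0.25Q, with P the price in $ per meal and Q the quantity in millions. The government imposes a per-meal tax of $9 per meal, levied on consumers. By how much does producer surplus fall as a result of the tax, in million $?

Producer surplus falls by $1015 million.

Rewrite in direct form: Qd = 588 − 5P and Qs = 4P − 87.
Before the tax: set 588 − 5P = 4P − 87 → P* = $75, Q* = 213.
With the tax collected from consumers, demand (in seller-price terms) shifts: Qd = 588 − 5(P + 9).
Solving gives Q = 193 with consumers paying $79 and sellers receiving $70 (the $9 wedge).
ΔPS is the trapezoid between Q = 193 and Q = 213 of height $5: ½ · (213 + 193) · 5 = $1015.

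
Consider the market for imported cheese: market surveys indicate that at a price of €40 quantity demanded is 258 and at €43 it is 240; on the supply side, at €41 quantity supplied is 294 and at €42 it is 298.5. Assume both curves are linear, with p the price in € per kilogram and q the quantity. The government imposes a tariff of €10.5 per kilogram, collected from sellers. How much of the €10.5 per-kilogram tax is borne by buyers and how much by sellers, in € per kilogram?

Buyers bear €4.5 per kilogram; sellers bear €6 per kilogram.

Demand slope: (240 − 258)/(43 − 40) = -6, so qd = 498 − 6p.
Supply slope: (298.5 − 294)/(42 − 41) = 4.5, so qs = 4.5p + 109.5.
Before the tax: set 498 − 6p = 4.5p + 109.5 → p* = €37, q* = 276.
With the tax collected from sellers, supply shifts: qs = 4.5(p − 10.5) + 109.5.
New equilibrium: buyers pay €41.5, sellers receive €31, q = 249. (Wedge: pb − ps = 10.5.)
Burden on buyers: €4.5; on sellers: €6. (They sum to €10.5.)
The less price-elastic side of the market bears the larger share of a per-unit tax.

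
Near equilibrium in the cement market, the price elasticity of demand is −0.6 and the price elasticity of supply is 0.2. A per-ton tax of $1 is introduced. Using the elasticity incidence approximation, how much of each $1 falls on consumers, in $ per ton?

Incidence ratio: consumers' share ≈ εs / (εs + |εd|) = 0.2 / (0.2 + 0.6) = 0.25.
So consumers bear ≈ 0.25 × $1 = $0.25; suppliers bear $0.75.

Consumers bear ≈ $0.25 per ton.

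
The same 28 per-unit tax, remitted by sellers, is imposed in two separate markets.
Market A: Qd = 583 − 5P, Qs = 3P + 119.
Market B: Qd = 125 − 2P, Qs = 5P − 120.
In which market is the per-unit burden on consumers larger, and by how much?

Market A: pre-tax P* = 58, Q* = 293; post-tax Q = 240.5; per-unit burden on consumers = 10.5.
Market B: pre-tax P* = 35, Q* = 55; post-tax Q = 15; per-unit burden on consumers = 20.
Difference: 10.5 vs 20 → market B is larger by 9.5.

Market B, by 9.5.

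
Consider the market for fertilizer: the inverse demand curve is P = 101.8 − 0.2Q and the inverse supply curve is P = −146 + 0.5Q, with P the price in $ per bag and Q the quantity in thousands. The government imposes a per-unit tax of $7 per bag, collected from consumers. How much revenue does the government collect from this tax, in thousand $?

Inverting to Q(P) form: Qd = 509 − 5P; Qs = 2P + 292.
Before the tax: set 509 − 5P = 2P + 292 → P* = $31, Q* = 354.
With the tax collected from consumers, demand (in seller-price terms) shifts: Qd = 509 − 5(P + 7).
Solving gives Q = 344 with consumers paying $33 and producers receiving $26 (the $7 wedge).
Revenue = t · Q = 7 · 344 = $2408.

Tax revenue = $2408 thousand.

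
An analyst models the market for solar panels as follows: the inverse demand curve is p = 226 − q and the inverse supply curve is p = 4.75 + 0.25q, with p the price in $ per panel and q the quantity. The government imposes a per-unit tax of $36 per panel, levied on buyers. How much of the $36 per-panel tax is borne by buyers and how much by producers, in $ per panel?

Rewrite in direct form: qd = 226 − p and qs = 4p − 19.
Before the tax: set 226 − p = 4p − 19 → p* = $49, q* = 177.
With the tax collected from buyers, demand (in seller-price terms) shifts: qd = 226 − (p + 36).
New equilibrium: buyers pay $77.8, producers receive $41.8, q = 148.2. (Wedge: pb − ps = 36.)
Burden on buyers: $28.8; on producers: $7.2. (They sum to $36.)
The less price-elastic side of the market bears the larger share of a per-unit tax.

Buyers bear $28.8 per panel; producers bear $7.2 per panel.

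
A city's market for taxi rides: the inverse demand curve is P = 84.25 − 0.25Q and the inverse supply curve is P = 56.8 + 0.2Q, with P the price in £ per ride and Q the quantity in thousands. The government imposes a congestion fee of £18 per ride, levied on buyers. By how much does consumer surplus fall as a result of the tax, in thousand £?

Inverting to Q(P) form: Qd = 337 − 4P; Qs = 5P − 284.
Before the tax: set 337 − 4P = 5P − 284 → P* = £69, Q* = 61.
With the tax collected from buyers, demand (in seller-price terms) shifts: Qd = 337 − 4(P + 18).
Solving gives Q = 21 with buyers paying £79 and producers receiving £61 (the £18 wedge).
ΔCS is the trapezoid between Q = 21 and Q = 61 of height £10: ½ · (61 + 21) · 10 = £410.

Consumer surplus falls by £410 thousand.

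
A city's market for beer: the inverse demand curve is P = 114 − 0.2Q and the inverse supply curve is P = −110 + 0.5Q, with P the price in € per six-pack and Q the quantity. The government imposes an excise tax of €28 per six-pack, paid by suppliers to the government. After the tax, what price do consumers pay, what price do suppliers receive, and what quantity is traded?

Inverting to Q(P) form: Qd = 570 − 5P; Qs = 2P + 220.
Without the tax, 570 − 5P = 2P + 220 gives 7P = 350, so P* = €50 and Q* = 320.
With the tax collected from suppliers, supply shifts: Qs = 2(P − 28) + 220.
New equilibrium: consumers pay €58, suppliers receive €30, Q = 280. (Wedge: Pb − Ps = 28.)

Consumers pay €58; suppliers receive €30; quantity = 280.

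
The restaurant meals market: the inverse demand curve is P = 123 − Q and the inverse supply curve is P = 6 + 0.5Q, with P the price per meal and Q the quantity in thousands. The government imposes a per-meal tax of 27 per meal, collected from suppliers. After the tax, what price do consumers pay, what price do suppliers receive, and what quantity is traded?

Rewrite in direct form: Qd = 123 − P and Qs = 2P − 12.
Without the tax, 123 − P = 2P − 12 gives 3P = 135, so P* = 45 and Q* = 78.
With the tax collected from suppliers, supply shifts: Qs = 2(P − 27) − 12.
New equilibrium: consumers pay 63, suppliers receive 36, Q = 60. (Wedge: Pb − Ps = 27.)
The less price-elastic side of the market bears the larger share of a per-unit tax.

Consumers pay 63; suppliers receive 36; quantity = 60.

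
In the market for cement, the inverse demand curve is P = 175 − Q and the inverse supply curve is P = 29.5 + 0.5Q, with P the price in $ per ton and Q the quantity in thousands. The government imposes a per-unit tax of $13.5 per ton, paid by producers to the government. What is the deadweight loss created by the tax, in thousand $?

Deadweight loss = $60.75 thousand.

Inverting to Q(P) form: Qd = 175 − P; Qs = 2P − 59.
Without the tax, 175 − P = 2P − 59 gives 3P = 234, so P* = $78 and Q* = 97.
With the tax collected from producers, supply shifts: Qs = 2(P − 13.5) − 59.
New equilibrium: consumers pay $87, producers receive $73.5, Q = 88. (Wedge: Pb − Ps = 13.5.)
Quantity falls by |ΔQ| = |97 − 88| = 9.
DWL = ½ · t · |ΔQ| = ½ · 13.5 · 9 = $60.75.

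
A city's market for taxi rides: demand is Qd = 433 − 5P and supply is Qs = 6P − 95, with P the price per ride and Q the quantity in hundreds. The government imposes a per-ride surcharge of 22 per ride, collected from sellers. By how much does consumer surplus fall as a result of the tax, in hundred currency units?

Consumer surplus falls by 1956 hundred.

Before the tax: set 433 − 5P = 6P − 95 → P* = 48, Q* = 193.
With the tax collected from sellers, supply shifts: Qs = 6(P − 22) − 95.
New equilibrium: buyers pay 60, sellers receive 38, Q = 133. (Wedge: Pb − Ps = 22.)
ΔCS is the trapezoid between Q = 133 and Q = 193 of height 12: ½ · (193 + 133) · 12 = 1956.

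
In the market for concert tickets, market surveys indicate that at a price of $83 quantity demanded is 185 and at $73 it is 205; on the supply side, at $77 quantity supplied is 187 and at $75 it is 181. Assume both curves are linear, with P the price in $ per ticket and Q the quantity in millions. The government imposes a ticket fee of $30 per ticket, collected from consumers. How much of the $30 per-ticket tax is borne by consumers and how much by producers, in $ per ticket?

Consumers bear $18 per ticket; producers bear $12 per ticket.

Demand slope: (205 − 185)/(73 − 83) = -2, so Qd = 351 − 2P.
Supply slope: (181 − 187)/(75 − 77) = 3, so Qs = 3P − 44.
Without the tax, 351 − 2P = 3P − 44 gives 5P = 395, so P* = $79 and Q* = 193.
With the tax collected from consumers, demand (in seller-price terms) shifts: Qd = 351 − 2(P + 30).
Solving gives Q = 157 with consumers paying $97 and producers receiving $67 (the $30 wedge).
Burden on consumers: $18; on producers: $12. (They sum to $30.)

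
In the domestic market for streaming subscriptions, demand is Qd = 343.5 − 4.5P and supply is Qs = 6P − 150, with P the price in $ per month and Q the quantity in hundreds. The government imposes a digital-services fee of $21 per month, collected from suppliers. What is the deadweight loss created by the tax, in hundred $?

Deadweight loss = $567 hundred.

Before the tax: set 343.5 − 4.5P = 6P − 150 → P* = $47, Q* = 132.
With the tax collected from suppliers, supply shifts: Qs = 6(P − 21) − 150.
New equilibrium: consumers pay $59, suppliers receive $38, Q = 78. (Wedge: Pb − Ps = 21.)
Quantity falls by |ΔQ| = |132 − 78| = 54.
DWL = ½ · t · |ΔQ| = ½ · 21 · 54 = $567.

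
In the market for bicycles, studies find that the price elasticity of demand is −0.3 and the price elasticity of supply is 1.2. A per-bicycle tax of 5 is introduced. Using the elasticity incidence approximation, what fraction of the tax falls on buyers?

Incidence ratio: buyers' share ≈ εs / (εs + |εd|) = 1.2 / (1.2 + 0.3) = 0.8.
Supply is the more elastic side, so buyers bear the larger share.

Buyers' share ≈ 0.8.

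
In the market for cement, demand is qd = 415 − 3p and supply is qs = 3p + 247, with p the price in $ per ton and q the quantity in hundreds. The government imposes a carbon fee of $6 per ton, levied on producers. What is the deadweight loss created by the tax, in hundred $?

Deadweight loss = $27 hundred.

Before the tax: set 415 − 3p = 3p + 247 → p* = $28, q* = 331.
With the tax collected from producers, supply shifts: qs = 3(p − 6) + 247.
New equilibrium: consumers pay $31, producers receive $25, q = 322. (Wedge: pb − ps = 6.)
Quantity falls by |ΔQ| = |331 − 322| = 9.
DWL = ½ · t · |ΔQ| = ½ · 6 · 9 = $27.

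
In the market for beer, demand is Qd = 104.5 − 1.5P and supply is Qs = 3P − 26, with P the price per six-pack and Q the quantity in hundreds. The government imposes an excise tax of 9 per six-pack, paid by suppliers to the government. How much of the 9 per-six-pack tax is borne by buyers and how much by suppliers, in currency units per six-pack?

Without the tax, 104.5 − 1.5P = 3P − 26 gives 4.5P = 130.5, so P* = 29 and Q* = 61.
With the tax collected from suppliers, supply shifts: Qs = 3(P − 9) − 26.
Solving gives Q = 52 with buyers paying 35 and suppliers receiving 26 (the 9 wedge).
Burden on buyers: 6; on suppliers: 3. (They sum to 9.)
The less price-elastic side of the market bears the larger share of a per-unit tax.

Buyers bear 6 per six-pack; suppliers bear 3 per six-pack.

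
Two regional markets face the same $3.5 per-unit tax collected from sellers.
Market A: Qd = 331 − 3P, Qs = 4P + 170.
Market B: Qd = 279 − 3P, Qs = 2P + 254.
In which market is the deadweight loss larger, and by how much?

Market A: pre-tax P* = $23, Q* = 262; post-tax Q = 256; deadweight loss = $10.5.
Market B: pre-tax P* = $5, Q* = 264; post-tax Q = 259.8; deadweight loss = $7.35.
Difference: $10.5 vs $7.35 → market A is larger by $3.15.

Market A, by $3.15.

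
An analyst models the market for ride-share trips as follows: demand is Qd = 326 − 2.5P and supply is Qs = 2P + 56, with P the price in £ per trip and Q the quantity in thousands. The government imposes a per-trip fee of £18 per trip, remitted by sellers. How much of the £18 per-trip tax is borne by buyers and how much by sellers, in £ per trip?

Buyers bear £8 per trip; sellers bear £10 per trip.

Before the tax: set 326 − 2.5P = 2P + 56 → P* = £60, Q* = 176.
With the tax collected from sellers, supply shifts: Qs = 2(P − 18) + 56.
New equilibrium: buyers pay £68, sellers receive £50, Q = 156. (Wedge: Pb − Ps = 18.)
Burden on buyers: £8; on sellers: £10. (They sum to £18.)
The less price-elastic side of the market bears the larger share of a per-unit tax.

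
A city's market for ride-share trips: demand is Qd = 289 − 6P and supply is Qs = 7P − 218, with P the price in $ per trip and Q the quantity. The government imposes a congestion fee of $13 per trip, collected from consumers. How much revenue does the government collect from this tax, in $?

Without the tax, 289 − 6P = 7P − 218 gives 13P = 507, so P* = $39 and Q* = 55.
With the tax collected from consumers, demand (in seller-price terms) shifts: Qd = 289 − 6(P + 13).
New equilibrium: consumers pay $46, sellers receive $33, Q = 13. (Wedge: Pb − Ps = 13.)
Revenue = t · Q = 13 · 13 = $169.

Tax revenue = $169.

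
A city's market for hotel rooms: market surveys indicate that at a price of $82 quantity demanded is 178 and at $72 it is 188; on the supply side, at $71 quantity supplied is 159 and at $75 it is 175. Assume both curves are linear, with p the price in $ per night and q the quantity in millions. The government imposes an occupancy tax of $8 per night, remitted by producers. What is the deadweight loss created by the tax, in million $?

Demand slope: (188 − 178)/(72 − 82) = -1, so qd = 260 − p.
Supply slope: (175 − 159)/(75 − 71) = 4, so qs = 4p − 125.
Without the tax, 260 − p = 4p − 125 gives 5p = 385, so p* = $77 and q* = 183.
With the tax collected from producers, supply shifts: qs = 4(p − 8) − 125.
Solving gives q = 176.6 with consumers paying $83.4 and producers receiving $75.4 (the $8 wedge).
Quantity falls by |ΔQ| = |183 − 176.6| = 6.4.
DWL = ½ · t · |ΔQ| = ½ · 8 · 6.4 = $25.6.

Deadweight loss = $25.6 million.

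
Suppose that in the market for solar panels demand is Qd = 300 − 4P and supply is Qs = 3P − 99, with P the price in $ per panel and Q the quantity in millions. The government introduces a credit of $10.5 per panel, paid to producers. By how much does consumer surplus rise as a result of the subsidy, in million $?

Before the subsidy: set 300 − 4P = 3P − 99 → P* = $57, Q* = 72.
With a per-unit subsidy paid to producers, each receives P + 10.5 per unit sold, so supply becomes Qs = 3(P + 10.5) − 99.
New equilibrium: buyers pay $52.5, producers receive $63, Q = 90. (Wedge: Pb − Ps = −10.5.)
ΔCS is the trapezoid between Q = 90 and Q = 72 of height $4.5: ½ · (72 + 90) · 4.5 = $364.5.

Consumer surplus rises by $364.5 million.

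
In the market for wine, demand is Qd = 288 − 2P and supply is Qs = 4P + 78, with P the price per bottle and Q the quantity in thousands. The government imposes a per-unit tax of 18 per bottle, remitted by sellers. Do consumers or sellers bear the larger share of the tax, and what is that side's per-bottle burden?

Consumers bear the larger share: 12 per bottle.

Before the tax: set 288 − 2P = 4P + 78 → P* = 35, Q* = 218.
With the tax collected from sellers, supply shifts: Qs = 4(P − 18) + 78.
New equilibrium: consumers pay 47, sellers receive 29, Q = 194. (Wedge: Pb − Ps = 18.)
Per-bottle burden: consumers 12, sellers 6.
Consumers take the larger share because demand is less price-elastic here (demand slope 2 vs supply slope 4).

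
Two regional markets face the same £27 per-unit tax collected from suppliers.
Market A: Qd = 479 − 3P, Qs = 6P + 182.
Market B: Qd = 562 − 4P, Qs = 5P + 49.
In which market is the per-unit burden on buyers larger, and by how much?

Market A, by £3.

Market A: pre-tax P* = £33, Q* = 380; post-tax Q = 326; per-unit burden on buyers = £18.
Market B: pre-tax P* = £57, Q* = 334; post-tax Q = 274; per-unit burden on buyers = £15.
Difference: £18 vs £15 → market A is larger by £3.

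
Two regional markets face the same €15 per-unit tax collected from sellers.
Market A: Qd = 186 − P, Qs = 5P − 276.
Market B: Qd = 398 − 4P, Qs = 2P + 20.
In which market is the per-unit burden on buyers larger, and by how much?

Market A: pre-tax P* = €77, Q* = 109; post-tax Q = 96.5; per-unit burden on buyers = €12.5.
Market B: pre-tax P* = €63, Q* = 146; post-tax Q = 126; per-unit burden on buyers = €5.
Difference: €12.5 vs €5 → market A is larger by €7.5.

Market A, by €7.5.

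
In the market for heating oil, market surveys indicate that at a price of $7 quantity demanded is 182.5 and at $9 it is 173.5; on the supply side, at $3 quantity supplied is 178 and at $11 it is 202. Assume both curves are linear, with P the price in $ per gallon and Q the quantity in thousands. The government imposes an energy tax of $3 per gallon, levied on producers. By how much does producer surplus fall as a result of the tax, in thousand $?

Producer surplus falls by $331.74 thousand.

Demand slope: (173.5 − 182.5)/(9 − 7) = -4.5, so Qd = 214 − 4.5P.
Supply slope: (202 − 178)/(11 − 3) = 3, so Qs = 3P + 169.
Without the tax, 214 − 4.5P = 3P + 169 gives 7.5P = 45, so P* = $6 and Q* = 187.
With the tax collected from producers, supply shifts: Qs = 3(P − 3) + 169.
Solving gives Q = 181.6 with consumers paying $7.2 and producers receiving $4.2 (the $3 wedge).
ΔPS is the trapezoid between Q = 181.6 and Q = 187 of height $1.8: ½ · (187 + 181.6) · 1.8 = $331.74.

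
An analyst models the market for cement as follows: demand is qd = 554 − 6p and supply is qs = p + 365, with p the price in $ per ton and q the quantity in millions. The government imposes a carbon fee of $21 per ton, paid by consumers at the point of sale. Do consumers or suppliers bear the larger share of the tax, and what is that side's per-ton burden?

Before the tax: set 554 − 6p = p + 365 → p* = $27, q* = 392.
With the tax collected from consumers, demand (in seller-price terms) shifts: qd = 554 − 6(p + 21).
Solving gives q = 374 with consumers paying $30 and suppliers receiving $9 (the $21 wedge).
Per-ton burden: consumers $3, suppliers $18.
Suppliers take the larger share because supply is less price-elastic here (demand slope 6 vs supply slope 1).

Suppliers bear the larger share: $18 per ton.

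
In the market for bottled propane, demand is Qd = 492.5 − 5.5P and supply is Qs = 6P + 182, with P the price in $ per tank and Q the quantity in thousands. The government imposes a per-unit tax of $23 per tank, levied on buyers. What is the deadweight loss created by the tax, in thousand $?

Without the tax, 492.5 − 5.5P = 6P + 182 gives 11.5P = 310.5, so P* = $27 and Q* = 344.
With the tax collected from buyers, demand (in seller-price terms) shifts: Qd = 492.5 − 5.5(P + 23).
Solving gives Q = 278 with buyers paying $39 and suppliers receiving $16 (the $23 wedge).
Quantity falls by |ΔQ| = |344 − 278| = 66.
DWL = ½ · t · |ΔQ| = ½ · 23 · 66 = $759.

Deadweight loss = $759 thousand.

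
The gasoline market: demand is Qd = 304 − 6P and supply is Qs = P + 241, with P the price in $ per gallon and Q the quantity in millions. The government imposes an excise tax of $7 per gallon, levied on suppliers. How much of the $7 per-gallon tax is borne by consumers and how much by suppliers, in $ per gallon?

Before the tax: set 304 − 6P = P + 241 → P* = $9, Q* = 250.
With the tax collected from suppliers, supply shifts: Qs = (P − 7) + 241.
Solving gives Q = 244 with consumers paying $10 and suppliers receiving $3 (the $7 wedge).
Burden on consumers: $1; on suppliers: $6. (They sum to $7.)

Consumers bear $1 per gallon; suppliers bear $6 per gallon.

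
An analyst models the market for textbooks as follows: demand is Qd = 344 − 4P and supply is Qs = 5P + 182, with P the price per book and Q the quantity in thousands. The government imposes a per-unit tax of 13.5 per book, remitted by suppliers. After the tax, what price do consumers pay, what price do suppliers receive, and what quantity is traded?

Without the tax, 344 − 4P = 5P + 182 gives 9P = 162, so P* = 18 and Q* = 272.
With the tax collected from suppliers, supply shifts: Qs = 5(P − 13.5) + 182.
Solving gives Q = 242 with consumers paying 25.5 and suppliers receiving 12 (the 13.5 wedge).

Consumers pay 25.5; suppliers receive 12; quantity = 242.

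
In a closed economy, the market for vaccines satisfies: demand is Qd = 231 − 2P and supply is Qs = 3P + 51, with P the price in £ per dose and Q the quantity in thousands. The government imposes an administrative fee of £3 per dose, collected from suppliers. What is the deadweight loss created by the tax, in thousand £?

Deadweight loss = £5.4 thousand.

Without the tax, 231 − 2P = 3P + 51 gives 5P = 180, so P* = £36 and Q* = 159.
With the tax collected from suppliers, supply shifts: Qs = 3(P − 3) + 51.
Solving gives Q = 155.4 with buyers paying £37.8 and suppliers receiving £34.8 (the £3 wedge).
Quantity falls by |ΔQ| = |159 − 155.4| = 3.6.
DWL = ½ · t · |ΔQ| = ½ · 3 · 3.6 = £5.4.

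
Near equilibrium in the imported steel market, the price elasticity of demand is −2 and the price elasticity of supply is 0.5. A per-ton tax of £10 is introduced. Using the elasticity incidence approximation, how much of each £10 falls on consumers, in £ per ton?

Consumers bear ≈ £2 per ton.

Incidence ratio: consumers' share ≈ εs / (εs + |εd|) = 0.5 / (0.5 + 2) = 0.2.
So consumers bear ≈ 0.2 × £10 = £2; producers bear £8.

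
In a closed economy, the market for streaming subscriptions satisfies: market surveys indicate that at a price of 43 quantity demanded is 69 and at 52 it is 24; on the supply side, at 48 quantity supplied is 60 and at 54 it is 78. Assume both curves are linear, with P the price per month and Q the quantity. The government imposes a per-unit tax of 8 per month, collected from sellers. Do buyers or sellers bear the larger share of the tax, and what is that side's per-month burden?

Demand slope: (24 − 69)/(52 − 43) = -5, so Qd = 284 − 5P.
Supply slope: (78 − 60)/(54 − 48) = 3, so Qs = 3P − 84.
Without the tax, 284 − 5P = 3P − 84 gives 8P = 368, so P* = 46 and Q* = 54.
With the tax collected from sellers, supply shifts: Qs = 3(P − 8) − 84.
Solving gives Q = 39 with buyers paying 49 and sellers receiving 41 (the 8 wedge).
Per-month burden: buyers 3, sellers 5.
Sellers take the larger share because supply is less price-elastic here (demand slope 5 vs supply slope 3).
The less price-elastic side of the market bears the larger share of a per-unit tax.

Sellers bear the larger share: 5 per month.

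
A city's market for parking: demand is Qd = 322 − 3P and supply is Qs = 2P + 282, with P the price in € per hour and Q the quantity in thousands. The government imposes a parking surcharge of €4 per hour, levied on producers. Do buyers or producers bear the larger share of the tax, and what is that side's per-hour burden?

Producers bear the larger share: €2.4 per hour.

Without the tax, 322 − 3P = 2P + 282 gives 5P = 40, so P* = €8 and Q* = 298.
With the tax collected from producers, supply shifts: Qs = 2(P − 4) + 282.
Solving gives Q = 293.2 with buyers paying €9.6 and producers receiving €5.6 (the €4 wedge).
Per-hour burden: buyers €1.6, producers €2.4.
Producers take the larger share because supply is less price-elastic here (demand slope 3 vs supply slope 2).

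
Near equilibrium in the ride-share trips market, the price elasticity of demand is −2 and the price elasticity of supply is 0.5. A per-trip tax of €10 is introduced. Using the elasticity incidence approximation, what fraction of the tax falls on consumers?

Incidence ratio: consumers' share ≈ εs / (εs + |εd|) = 0.5 / (0.5 + 2) = 0.2.
Supply is the less elastic side, so consumers bear the smaller share.

Consumers' share ≈ 0.2.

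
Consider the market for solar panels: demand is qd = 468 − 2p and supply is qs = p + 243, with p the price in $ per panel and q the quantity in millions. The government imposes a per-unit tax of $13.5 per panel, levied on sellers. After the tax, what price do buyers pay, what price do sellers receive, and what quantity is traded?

Buyers pay $79.5; sellers receive $66; quantity = 309.

Without the tax, 468 − 2p = p + 243 gives 3p = 225, so p* = $75 and q* = 318.
With the tax collected from sellers, supply shifts: qs = (p − 13.5) + 243.
Solving gives q = 309 with buyers paying $79.5 and sellers receiving $66 (the $13.5 wedge).
The less price-elastic side of the market bears the larger share of a per-unit tax.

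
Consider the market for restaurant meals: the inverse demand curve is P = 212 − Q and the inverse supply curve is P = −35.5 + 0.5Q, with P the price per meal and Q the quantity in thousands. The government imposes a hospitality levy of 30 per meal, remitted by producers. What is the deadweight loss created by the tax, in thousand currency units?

Deadweight loss = 300 thousand.

Rewrite in direct form: Qd = 212 − P and Qs = 2P + 71.
Before the tax: set 212 − P = 2P + 71 → P* = 47, Q* = 165.
With the tax collected from producers, supply shifts: Qs = 2(P − 30) + 71.
New equilibrium: buyers pay 67, producers receive 37, Q = 145. (Wedge: Pb − Ps = 30.)
Quantity falls by |ΔQ| = |165 − 145| = 20.
DWL = ½ · t · |ΔQ| = ½ · 30 · 20 = 300.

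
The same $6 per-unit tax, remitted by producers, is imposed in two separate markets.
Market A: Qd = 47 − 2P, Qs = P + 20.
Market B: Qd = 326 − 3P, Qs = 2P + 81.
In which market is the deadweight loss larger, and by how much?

Market B, by $9.6.

Market A: pre-tax P* = $9, Q* = 29; post-tax Q = 25; deadweight loss = $12.
Market B: pre-tax P* = $49, Q* = 179; post-tax Q = 171.8; deadweight loss = $21.6.
Difference: $12 vs $21.6 → market B is larger by $9.6.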